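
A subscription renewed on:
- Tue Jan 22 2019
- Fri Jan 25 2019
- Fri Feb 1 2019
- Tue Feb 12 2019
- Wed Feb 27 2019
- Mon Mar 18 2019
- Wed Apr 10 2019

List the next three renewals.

Tue May 7 2019, Fri Jun 7 2019, Fri Jul 12 2019

The spacing grows by 4 each time: 3, 7, 11, 15, 19, 23 days.
Next gap: 27 days. Wed Apr 10 2019 + 27 days = Tue May 7 2019.
Next gap: 31 days. Tue May 7 2019 + 31 days = Fri Jun 7 2019.
Next gap: 35 days. Fri Jun 7 2019 + 35 days = Fri Jul 12 2019.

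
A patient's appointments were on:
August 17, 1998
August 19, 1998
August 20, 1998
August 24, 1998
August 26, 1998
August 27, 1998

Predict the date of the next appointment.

August 31, 1998

Every event lands on a Monday or Wednesday or Thursday (gaps cycle 2, 1, 4, 2, 1).
So the schedule is: every Monday, Wednesday and Thursday.
Next Monday: August 31, 1998.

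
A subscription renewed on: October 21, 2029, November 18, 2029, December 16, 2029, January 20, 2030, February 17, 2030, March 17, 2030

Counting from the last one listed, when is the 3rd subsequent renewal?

June 16, 2030

All dates are Sundays, 28, 28, 35, 28, 28 days apart.
Specifically, the 3rd Sunday of each month.
April 2030 — 3rd Sunday is April 21, 2030.
May 2030 — 3rd Sunday is May 19, 2030.
3rd Sunday of June 2030: June 16, 2030.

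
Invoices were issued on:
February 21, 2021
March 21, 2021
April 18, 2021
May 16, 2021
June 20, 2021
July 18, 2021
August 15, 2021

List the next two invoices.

These are Sundays at 28- or 35-day spacing (28, 28, 28, 35, 28, 28).
The pattern: 3rd Sunday of the month.
September 2021 — 3rd Sunday is September 19, 2021.
3rd Sunday of October 2021: October 17, 2021.

September 19, 2021; October 17, 2021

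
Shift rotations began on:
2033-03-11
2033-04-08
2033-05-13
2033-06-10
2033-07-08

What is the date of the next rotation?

2033-08-12

These are Fridays at 28- or 35-day spacing (28, 35, 28, 28).
The pattern: 2nd Friday of the month.
2nd Friday of August 2033: 2033-08-12.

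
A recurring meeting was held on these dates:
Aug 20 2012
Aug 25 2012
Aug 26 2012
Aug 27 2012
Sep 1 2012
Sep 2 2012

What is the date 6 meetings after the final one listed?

Gaps: 5, 1, 1, 5, 1 days — not constant, but cyclic with period 3.
The events fall on every Monday, Saturday and Sunday.
Next Monday: Sep 3 2012.
The following Saturday is Sep 8 2012.
Next Sunday: Sep 9 2012.
Next Monday: Sep 10 2012.
The following Saturday is Sep 15 2012.
The following Sunday is Sep 16 2012.

Sep 16 2012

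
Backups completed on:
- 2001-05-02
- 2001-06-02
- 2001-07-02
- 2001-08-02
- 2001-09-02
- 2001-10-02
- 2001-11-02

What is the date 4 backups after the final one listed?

2002-03-02

Each date is the 2nd; the gaps (31, 30, 31, 31, 30, 31) track the month lengths.
The rule is the 2nd of each month.
Next: December 2001 → 2001-12-02.
Next: January 2002 → 2002-01-02.
Next: February 2002 → 2002-02-02.
March 2002: 2002-03-02.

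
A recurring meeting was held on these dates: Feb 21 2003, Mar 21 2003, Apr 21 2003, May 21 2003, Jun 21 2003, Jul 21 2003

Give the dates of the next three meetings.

The day-of-month is always 21 (28, 31, 30, 31, 30 days between events).
So this recurs on the 21st of each month.
Next: August 2003 → Aug 21 2003.
Next: September 2003 → Sep 21 2003.
Next: October 2003 → Oct 21 2003.

Aug 21 2003, Sep 21 2003, Oct 21 2003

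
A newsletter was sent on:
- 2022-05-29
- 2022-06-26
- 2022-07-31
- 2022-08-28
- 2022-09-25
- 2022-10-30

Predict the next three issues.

All Sundays; the gaps (28, 35, 28, 28, 35) vary with month length.
This is the last Sunday of each month.
November 2022 ends with Sunday 2022-11-27.
December 2022 ends with Sunday 2022-12-25.
January 2023 ends with Sunday 2023-01-29.

2022-11-27, 2022-12-25, 2023-01-29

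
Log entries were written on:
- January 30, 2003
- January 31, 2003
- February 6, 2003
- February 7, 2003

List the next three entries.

February 13, 2003; February 14, 2003; February 20, 2003

Every event lands on a Thursday or Friday (gaps cycle 1, 6, 1).
So the schedule is: every Thursday and Friday.
The following Thursday is February 13, 2003.
The following Friday is February 14, 2003.
Next Thursday: February 20, 2003.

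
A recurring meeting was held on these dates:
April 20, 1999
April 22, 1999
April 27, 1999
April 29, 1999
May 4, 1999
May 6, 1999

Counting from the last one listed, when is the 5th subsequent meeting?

May 25, 1999

The gap pattern 2, 5, 2, 5, 2 repeats every 2 events.
These are the Tuesdays and Thursdays of each week.
The following Tuesday is May 11, 1999.
Next Thursday: May 13, 1999.
The following Tuesday is May 18, 1999.
Next Thursday: May 20, 1999.
Next Tuesday: May 25, 1999.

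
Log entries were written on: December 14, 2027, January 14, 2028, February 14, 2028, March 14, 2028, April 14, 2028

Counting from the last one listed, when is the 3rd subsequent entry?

The day-of-month is always 14 (31, 31, 29, 31 days between events).
So this recurs on the 14th of each month.
May 2028: May 14, 2028.
June 2028: June 14, 2028.
July 2028: July 14, 2028.

July 14, 2028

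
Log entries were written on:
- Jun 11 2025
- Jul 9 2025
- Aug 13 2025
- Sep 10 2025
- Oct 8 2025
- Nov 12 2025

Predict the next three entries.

Dec 10 2025, Jan 14 2026, Feb 11 2026

All dates are Wednesdays, 28, 35, 28, 28, 35 days apart.
Specifically, the 2nd Wednesday of each month.
2nd Wednesday of December 2025: Dec 10 2025.
January 2026 — 2nd Wednesday is Jan 14 2026.
2nd Wednesday of February 2026: Feb 11 2026.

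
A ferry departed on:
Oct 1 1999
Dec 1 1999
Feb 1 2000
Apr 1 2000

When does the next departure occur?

Jun 1 2000

Gaps: 61, 62, 60 days — not constant. Every event is on the 1st of the month.
Pattern: the 1st of every 2 months.
June 2000: Jun 1 2000.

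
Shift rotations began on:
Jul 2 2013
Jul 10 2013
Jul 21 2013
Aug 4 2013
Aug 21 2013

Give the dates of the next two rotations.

Sep 10 2013, Oct 3 2013

Intervals are 8, 11, 14, 17 days — an arithmetic progression with common difference 3.
Next gap: 20 days. Aug 21 2013 + 20 days = Sep 10 2013.
Next gap: 23 days. Sep 10 2013 + 23 days = Oct 3 2013.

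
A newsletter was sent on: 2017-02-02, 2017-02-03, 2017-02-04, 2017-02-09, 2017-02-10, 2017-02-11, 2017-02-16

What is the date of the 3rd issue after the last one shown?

The gap pattern 1, 1, 5, 1, 1, 5 repeats every 3 events.
These are the Thursdays, Fridays and Saturdays of each week.
The following Friday is 2017-02-17.
The following Saturday is 2017-02-18.
Next Thursday: 2017-02-23.

2017-02-23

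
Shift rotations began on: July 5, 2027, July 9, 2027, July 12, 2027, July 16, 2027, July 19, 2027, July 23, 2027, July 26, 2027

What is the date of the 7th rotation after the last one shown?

Gaps: 4, 3, 4, 3, 4, 3 days — not constant, but cyclic with period 2.
The events fall on every Monday and Friday.
The following Friday is July 30, 2027.
Next Monday: August 2, 2027.
The following Friday is August 6, 2027.
Next Monday: August 9, 2027.
The following Friday is August 13, 2027.
Next Monday: August 16, 2027.
The following Friday is August 20, 2027.

August 20, 2027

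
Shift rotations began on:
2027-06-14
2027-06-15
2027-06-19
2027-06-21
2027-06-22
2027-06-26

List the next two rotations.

2027-06-28, 2027-06-29

The gap pattern 1, 4, 2, 1, 4 repeats every 3 events.
These are the Mondays, Tuesdays and Saturdays of each week.
The following Monday is 2027-06-28.
Next Tuesday: 2027-06-29.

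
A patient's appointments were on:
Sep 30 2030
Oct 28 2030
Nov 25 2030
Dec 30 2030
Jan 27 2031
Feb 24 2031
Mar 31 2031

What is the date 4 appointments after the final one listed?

Jul 28 2031

Every date is a Monday; gaps 28, 28, 35, 28, 28, 35 days.
Each is the last Monday of its month (at least one falls on the 29th or later, ruling out '4th Monday').
April 2031 ends with Monday Apr 28 2031.
Last Monday of May 2031: May 26 2031.
Last Monday of June 2031: Jun 30 2031.
July 2031 ends with Monday Jul 28 2031.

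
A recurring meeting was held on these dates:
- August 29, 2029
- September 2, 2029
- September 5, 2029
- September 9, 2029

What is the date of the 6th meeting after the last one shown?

Gaps: 4, 3, 4 days — not constant, but cyclic with period 2.
The events fall on every Wednesday and Sunday.
The following Wednesday is September 12, 2029.
Next Sunday: September 16, 2029.
Next Wednesday: September 19, 2029.
Next Sunday: September 23, 2029.
Next Wednesday: September 26, 2029.
Next Sunday: September 30, 2029.

September 30, 2029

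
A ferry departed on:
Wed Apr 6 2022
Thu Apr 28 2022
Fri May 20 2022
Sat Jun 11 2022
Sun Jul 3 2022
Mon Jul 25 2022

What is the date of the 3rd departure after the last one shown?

Thu Sep 29 2022

Every event comes 22 days after the last (22, 22, 22, 22, 22).
Mon Jul 25 2022 + 22 days = Tue Aug 16 2022.
Tue Aug 16 2022 + 22 days = Wed Sep 7 2022.
Wed Sep 7 2022 + 22 days = Thu Sep 29 2022.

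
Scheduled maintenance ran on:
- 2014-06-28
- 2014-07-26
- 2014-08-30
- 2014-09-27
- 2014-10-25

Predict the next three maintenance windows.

2014-11-29, 2014-12-27, 2015-01-31

All Saturdays; the gaps (28, 35, 28, 28) vary with month length.
This is the last Saturday of each month.
November 2014 ends with Saturday 2014-11-29.
Last Saturday of December 2014: 2014-12-27.
Last Saturday of January 2015: 2015-01-31.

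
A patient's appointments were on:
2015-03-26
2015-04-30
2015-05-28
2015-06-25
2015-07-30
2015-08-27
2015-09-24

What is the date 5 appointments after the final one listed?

Every date is a Thursday; gaps 35, 28, 28, 35, 28, 28 days.
Each is the last Thursday of its month (at least one falls on the 29th or later, ruling out '4th Thursday').
Last Thursday of October 2015: 2015-10-29.
November 2015 ends with Thursday 2015-11-26.
December 2015 ends with Thursday 2015-12-31.
Last Thursday of January 2016: 2016-01-28.
Last Thursday of February 2016: 2016-02-25.

2016-02-25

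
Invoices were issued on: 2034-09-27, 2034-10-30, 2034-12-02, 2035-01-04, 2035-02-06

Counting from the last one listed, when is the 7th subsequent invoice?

2035-09-25

Gaps between consecutive events: 33, 33, 33, 33 days — a constant 33-day interval.
2035-02-06 + 33 days = 2035-03-11.
2035-03-11 + 33 days = 2035-04-13.
2035-04-13 + 33 days = 2035-05-16.
2035-05-16 + 33 days = 2035-06-18.
2035-06-18 + 33 days = 2035-07-21.
2035-07-21 + 33 days = 2035-08-23.
2035-08-23 + 33 days = 2035-09-25.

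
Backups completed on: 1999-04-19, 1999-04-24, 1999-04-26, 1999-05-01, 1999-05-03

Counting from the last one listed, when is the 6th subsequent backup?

1999-05-24

Gaps: 5, 2, 5, 2 days — not constant, but cyclic with period 2.
The events fall on every Monday and Saturday.
The following Saturday is 1999-05-08.
Next Monday: 1999-05-10.
Next Saturday: 1999-05-15.
The following Monday is 1999-05-17.
Next Saturday: 1999-05-22.
The following Monday is 1999-05-24.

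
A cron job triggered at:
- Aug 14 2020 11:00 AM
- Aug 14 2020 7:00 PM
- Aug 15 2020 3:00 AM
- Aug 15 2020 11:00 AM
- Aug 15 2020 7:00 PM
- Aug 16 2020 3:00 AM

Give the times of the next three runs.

Spacing: 8, 8, 8, 8, 8 h — constant 8 h.
Aug 16 2020 3:00 AM + 8 h = Aug 16 2020 11:00 AM.
Aug 16 2020 11:00 AM + 8 h = Aug 16 2020 7:00 PM.
Aug 16 2020 7:00 PM + 8 h = Aug 17 2020 3:00 AM.

Aug 16 2020 11:00 AM, Aug 16 2020 7:00 PM, Aug 17 2020 3:00 AM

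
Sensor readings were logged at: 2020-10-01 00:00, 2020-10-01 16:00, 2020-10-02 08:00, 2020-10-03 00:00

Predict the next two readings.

2020-10-03 16:00, 2020-10-04 08:00

Spacing: 16, 16, 16 h — constant 16 h.
2020-10-03 00:00 + 16 h = 2020-10-03 16:00.
2020-10-03 16:00 + 16 h = 2020-10-04 08:00.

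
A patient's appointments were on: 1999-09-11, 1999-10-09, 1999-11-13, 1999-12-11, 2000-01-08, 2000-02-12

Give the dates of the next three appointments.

2000-03-11, 2000-04-08, 2000-05-13

These are Saturdays at 28- or 35-day spacing (28, 35, 28, 28, 35).
The pattern: 2nd Saturday of the month.
March 2000 — 2nd Saturday is 2000-03-11.
2nd Saturday of April 2000: 2000-04-08.
May 2000 — 2nd Saturday is 2000-05-13.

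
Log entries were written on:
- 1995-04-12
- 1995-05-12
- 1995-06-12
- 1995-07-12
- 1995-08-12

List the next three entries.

The day-of-month is always 12 (30, 31, 30, 31 days between events).
So this recurs on the 12th of each month.
September 1995: 1995-09-12.
October 1995: 1995-10-12.
November 1995: 1995-11-12.

1995-09-12, 1995-10-12, 1995-11-12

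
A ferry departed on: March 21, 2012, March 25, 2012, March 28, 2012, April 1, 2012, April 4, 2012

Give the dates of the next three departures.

Every event lands on a Wednesday or Sunday (gaps cycle 4, 3, 4, 3).
So the schedule is: every Wednesday and Sunday.
Next Sunday: April 8, 2012.
The following Wednesday is April 11, 2012.
Next Sunday: April 15, 2012.

April 8, 2012; April 11, 2012; April 15, 2012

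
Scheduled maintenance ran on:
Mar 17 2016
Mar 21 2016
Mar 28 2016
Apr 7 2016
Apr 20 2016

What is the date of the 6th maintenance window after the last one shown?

Intervals are 4, 7, 10, 13 days — an arithmetic progression with common difference 3.
Next gap: 16 days. Apr 20 2016 + 16 days = May 6 2016.
Next gap: 19 days. May 6 2016 + 19 days = May 25 2016.
Next gap: 22 days. May 25 2016 + 22 days = Jun 16 2016.
Next gap: 25 days. Jun 16 2016 + 25 days = Jul 11 2016.
Next gap: 28 days. Jul 11 2016 + 28 days = Aug 8 2016.
Next gap: 31 days. Aug 8 2016 + 31 days = Sep 8 2016.

Sep 8 2016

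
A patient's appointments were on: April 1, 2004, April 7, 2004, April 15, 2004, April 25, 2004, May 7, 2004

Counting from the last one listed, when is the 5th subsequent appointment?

August 5, 2004

The spacing grows by 2 each time: 6, 8, 10, 12 days.
Next gap: 14 days. May 7, 2004 + 14 days = May 21, 2004.
Next gap: 16 days. May 21, 2004 + 16 days = June 6, 2004.
Next gap: 18 days. June 6, 2004 + 18 days = June 24, 2004.
Next gap: 20 days. June 24, 2004 + 20 days = July 14, 2004.
Next gap: 22 days. July 14, 2004 + 22 days = August 5, 2004.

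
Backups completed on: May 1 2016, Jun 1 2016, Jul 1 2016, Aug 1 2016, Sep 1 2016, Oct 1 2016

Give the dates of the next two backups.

Nov 1 2016, Dec 1 2016

Gaps: 31, 30, 31, 31, 30 days — not constant. Every event is on the 1st of the month.
Pattern: the 1st of each month.
Next: November 2016 → Nov 1 2016.
December 2016: Dec 1 2016.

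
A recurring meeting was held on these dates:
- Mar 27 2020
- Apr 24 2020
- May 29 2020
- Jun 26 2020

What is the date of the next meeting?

Jul 31 2020

All Fridays; the gaps (28, 35, 28) vary with month length.
This is the last Friday of each month.
Last Friday of July 2020: Jul 31 2020.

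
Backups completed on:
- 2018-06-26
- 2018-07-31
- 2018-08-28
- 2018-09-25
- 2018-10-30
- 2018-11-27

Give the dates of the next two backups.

2018-12-25, 2019-01-29

All Tuesdays; the gaps (35, 28, 28, 35, 28) vary with month length.
This is the last Tuesday of each month.
Last Tuesday of December 2018: 2018-12-25.
Last Tuesday of January 2019: 2019-01-29.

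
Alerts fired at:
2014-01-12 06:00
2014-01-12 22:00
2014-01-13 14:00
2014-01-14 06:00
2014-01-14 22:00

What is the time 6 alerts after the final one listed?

Spacing: 16, 16, 16, 16 h — constant 16 h.
2014-01-14 22:00 + 16 h = 2014-01-15 14:00.
2014-01-15 14:00 + 16 h = 2014-01-16 06:00.
2014-01-16 06:00 + 16 h = 2014-01-16 22:00.
2014-01-16 22:00 + 16 h = 2014-01-17 14:00.
2014-01-17 14:00 + 16 h = 2014-01-18 06:00.
2014-01-18 06:00 + 16 h = 2014-01-18 22:00.

2014-01-18 22:00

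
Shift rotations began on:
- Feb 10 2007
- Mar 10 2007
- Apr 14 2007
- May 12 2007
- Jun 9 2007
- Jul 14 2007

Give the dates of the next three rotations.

These are Saturdays at 28- or 35-day spacing (28, 35, 28, 28, 35).
The pattern: 2nd Saturday of the month.
2nd Saturday of August 2007: Aug 11 2007.
September 2007 — 2nd Saturday is Sep 8 2007.
October 2007 — 2nd Saturday is Oct 13 2007.

Aug 11 2007, Sep 8 2007, Oct 13 2007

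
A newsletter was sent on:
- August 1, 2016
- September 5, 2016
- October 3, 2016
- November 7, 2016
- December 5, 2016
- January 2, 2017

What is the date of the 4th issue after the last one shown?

Gaps: 35, 28, 35, 28, 28 days — a mix of 28 and 35. Every date is a Monday.
Each is the 1st Monday of its month.
February 2017 — 1st Monday is February 6, 2017.
1st Monday of March 2017: March 6, 2017.
1st Monday of April 2017: April 3, 2017.
May 2017 — 1st Monday is May 1, 2017.

May 1, 2017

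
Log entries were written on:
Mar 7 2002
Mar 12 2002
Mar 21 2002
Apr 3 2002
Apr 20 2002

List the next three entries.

Intervals are 5, 9, 13, 17 days — an arithmetic progression with common difference 4.
Next gap: 21 days. Apr 20 2002 + 21 days = May 11 2002.
Next gap: 25 days. May 11 2002 + 25 days = Jun 5 2002.
Next gap: 29 days. Jun 5 2002 + 29 days = Jul 4 2002.

May 11 2002, Jun 5 2002, Jul 4 2002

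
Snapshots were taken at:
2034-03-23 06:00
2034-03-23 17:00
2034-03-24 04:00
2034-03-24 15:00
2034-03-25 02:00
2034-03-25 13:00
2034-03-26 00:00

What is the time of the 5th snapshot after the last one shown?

2034-03-28 07:00

Gaps: 11, 11, 11, 11, 11, 11 hours — each event is 11 hours after the previous one.
2034-03-26 00:00 + 11 h = 2034-03-26 11:00.
2034-03-26 11:00 + 11 h = 2034-03-26 22:00.
2034-03-26 22:00 + 11 h = 2034-03-27 09:00.
2034-03-27 09:00 + 11 h = 2034-03-27 20:00.
2034-03-27 20:00 + 11 h = 2034-03-28 07:00.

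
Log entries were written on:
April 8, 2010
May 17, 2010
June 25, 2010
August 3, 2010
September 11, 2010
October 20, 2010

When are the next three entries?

Every event comes 39 days after the last (39, 39, 39, 39, 39).
October 20, 2010 + 39 days = November 28, 2010.
November 28, 2010 + 39 days = January 6, 2011.
January 6, 2011 + 39 days = February 14, 2011.

November 28, 2010; January 6, 2011; February 14, 2011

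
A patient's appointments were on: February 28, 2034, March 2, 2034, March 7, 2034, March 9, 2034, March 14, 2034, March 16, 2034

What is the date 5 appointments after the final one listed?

The gap pattern 2, 5, 2, 5, 2 repeats every 2 events.
These are the Tuesdays and Thursdays of each week.
The following Tuesday is March 21, 2034.
Next Thursday: March 23, 2034.
Next Tuesday: March 28, 2034.
Next Thursday: March 30, 2034.
The following Tuesday is April 4, 2034.

April 4, 2034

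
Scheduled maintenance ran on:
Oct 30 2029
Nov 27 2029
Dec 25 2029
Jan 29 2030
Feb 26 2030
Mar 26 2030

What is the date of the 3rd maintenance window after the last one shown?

Jun 25 2030

Every date is a Tuesday; gaps 28, 28, 35, 28, 28 days.
Each is the last Tuesday of its month (at least one falls on the 29th or later, ruling out '4th Tuesday').
Last Tuesday of April 2030: Apr 30 2030.
May 2030 ends with Tuesday May 28 2030.
Last Tuesday of June 2030: Jun 25 2030.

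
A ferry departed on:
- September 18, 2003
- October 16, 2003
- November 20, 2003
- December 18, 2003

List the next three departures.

January 15, 2004; February 19, 2004; March 18, 2004

These are Thursdays at 28- or 35-day spacing (28, 35, 28).
The pattern: 3rd Thursday of the month.
January 2004 — 3rd Thursday is January 15, 2004.
3rd Thursday of February 2004: February 19, 2004.
March 2004 — 3rd Thursday is March 18, 2004.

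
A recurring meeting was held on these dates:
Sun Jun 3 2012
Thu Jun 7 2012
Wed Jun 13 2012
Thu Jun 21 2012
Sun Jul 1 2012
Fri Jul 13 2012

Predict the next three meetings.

Gaps: 4, 6, 8, 10, 12 days — each gap is 2 larger than the previous one.
Next gap: 14 days. Fri Jul 13 2012 + 14 days = Fri Jul 27 2012.
Next gap: 16 days. Fri Jul 27 2012 + 16 days = Sun Aug 12 2012.
Next gap: 18 days. Sun Aug 12 2012 + 18 days = Thu Aug 30 2012.

Fri Jul 27 2012, Sun Aug 12 2012, Thu Aug 30 2012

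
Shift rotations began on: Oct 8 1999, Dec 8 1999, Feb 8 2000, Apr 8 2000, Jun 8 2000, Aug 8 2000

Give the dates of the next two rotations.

The day-of-month is always 8 (61, 62, 60, 61, 61 days between events).
So this recurs on the 8th of every 2 months.
October 2000: Oct 8 2000.
Next: December 2000 → Dec 8 2000.

Oct 8 2000, Dec 8 2000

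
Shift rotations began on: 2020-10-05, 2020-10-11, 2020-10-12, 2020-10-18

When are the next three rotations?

2020-10-19, 2020-10-25, 2020-10-26

Every event lands on a Monday or Sunday (gaps cycle 6, 1, 6).
So the schedule is: every Monday and Sunday.
Next Monday: 2020-10-19.
Next Sunday: 2020-10-25.
The following Monday is 2020-10-26.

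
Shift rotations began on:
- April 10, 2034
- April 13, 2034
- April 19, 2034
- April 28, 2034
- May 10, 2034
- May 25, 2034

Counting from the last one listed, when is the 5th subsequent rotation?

September 22, 2034

Gaps: 3, 6, 9, 12, 15 days — each gap is 3 larger than the previous one.
Next gap: 18 days. May 25, 2034 + 18 days = June 12, 2034.
Next gap: 21 days. June 12, 2034 + 21 days = July 3, 2034.
Next gap: 24 days. July 3, 2034 + 24 days = July 27, 2034.
Next gap: 27 days. July 27, 2034 + 27 days = August 23, 2034.
Next gap: 30 days. August 23, 2034 + 30 days = September 22, 2034.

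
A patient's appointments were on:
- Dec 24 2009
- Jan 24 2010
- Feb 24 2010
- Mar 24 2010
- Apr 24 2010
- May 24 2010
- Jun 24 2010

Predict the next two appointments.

Jul 24 2010, Aug 24 2010

The day-of-month is always 24 (31, 31, 28, 31, 30, 31 days between events).
So this recurs on the 24th of each month.
July 2010: Jul 24 2010.
August 2010: Aug 24 2010.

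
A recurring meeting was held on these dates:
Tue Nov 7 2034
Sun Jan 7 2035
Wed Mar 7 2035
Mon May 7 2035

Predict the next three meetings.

The day-of-month is always 7 (61, 59, 61 days between events).
So this recurs on the 7th of every 2 months.
Next: July 2035 → Sat Jul 7 2035.
Next: September 2035 → Fri Sep 7 2035.
Next: November 2035 → Wed Nov 7 2035.

Sat Jul 7 2035, Fri Sep 7 2035, Wed Nov 7 2035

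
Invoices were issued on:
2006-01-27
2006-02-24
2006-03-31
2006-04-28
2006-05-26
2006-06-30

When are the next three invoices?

2006-07-28, 2006-08-25, 2006-09-29

These are Fridays with 28, 35, 28, 28, 35-day gaps.
Each is the final Friday of its month — 2006-03-31 is past the 28th, so '4th Friday' doesn't fit.
Last Friday of July 2006: 2006-07-28.
August 2006 ends with Friday 2006-08-25.
Last Friday of September 2006: 2006-09-29.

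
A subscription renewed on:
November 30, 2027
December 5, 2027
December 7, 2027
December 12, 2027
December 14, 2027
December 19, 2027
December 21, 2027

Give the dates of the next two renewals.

The gap pattern 5, 2, 5, 2, 5, 2 repeats every 2 events.
These are the Tuesdays and Sundays of each week.
Next Sunday: December 26, 2027.
Next Tuesday: December 28, 2027.

December 26, 2027; December 28, 2027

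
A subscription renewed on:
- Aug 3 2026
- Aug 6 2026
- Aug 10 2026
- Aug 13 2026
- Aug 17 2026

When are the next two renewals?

Every event lands on a Monday or Thursday (gaps cycle 3, 4, 3, 4).
So the schedule is: every Monday and Thursday.
Next Thursday: Aug 20 2026.
The following Monday is Aug 24 2026.

Aug 20 2026, Aug 24 2026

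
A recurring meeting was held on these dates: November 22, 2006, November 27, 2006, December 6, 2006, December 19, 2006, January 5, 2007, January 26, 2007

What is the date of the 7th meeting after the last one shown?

October 12, 2007

The spacing grows by 4 each time: 5, 9, 13, 17, 21 days.
Next gap: 25 days. January 26, 2007 + 25 days = February 20, 2007.
Next gap: 29 days. February 20, 2007 + 29 days = March 21, 2007.
Next gap: 33 days. March 21, 2007 + 33 days = April 23, 2007.
Next gap: 37 days. April 23, 2007 + 37 days = May 30, 2007.
Next gap: 41 days. May 30, 2007 + 41 days = July 10, 2007.
Next gap: 45 days. July 10, 2007 + 45 days = August 24, 2007.
Next gap: 49 days. August 24, 2007 + 49 days = October 12, 2007.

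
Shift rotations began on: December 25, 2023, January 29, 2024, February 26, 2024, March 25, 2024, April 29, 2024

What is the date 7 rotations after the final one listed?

November 25, 2024

These are Mondays with 35, 28, 28, 35-day gaps.
Each is the final Monday of its month — January 29, 2024 is past the 28th, so '4th Monday' doesn't fit.
Last Monday of May 2024: May 27, 2024.
Last Monday of June 2024: June 24, 2024.
July 2024 ends with Monday July 29, 2024.
Last Monday of August 2024: August 26, 2024.
Last Monday of September 2024: September 30, 2024.
Last Monday of October 2024: October 28, 2024.
November 2024 ends with Monday November 25, 2024.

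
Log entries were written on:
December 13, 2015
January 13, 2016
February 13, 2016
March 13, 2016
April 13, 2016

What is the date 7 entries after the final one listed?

November 13, 2016

Gaps: 31, 31, 29, 31 days — not constant. Every event is on the 13th of the month.
Pattern: the 13th of each month.
Next: May 2016 → May 13, 2016.
June 2016: June 13, 2016.
Next: July 2016 → July 13, 2016.
August 2016: August 13, 2016.
Next: September 2016 → September 13, 2016.
October 2016: October 13, 2016.
Next: November 2016 → November 13, 2016.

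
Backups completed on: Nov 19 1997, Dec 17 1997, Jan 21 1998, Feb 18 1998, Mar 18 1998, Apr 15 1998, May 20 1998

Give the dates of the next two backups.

Jun 17 1998, Jul 15 1998

Gaps: 28, 35, 28, 28, 28, 35 days — a mix of 28 and 35. Every date is a Wednesday.
Each is the 3rd Wednesday of its month.
June 1998 — 3rd Wednesday is Jun 17 1998.
July 1998 — 3rd Wednesday is Jul 15 1998.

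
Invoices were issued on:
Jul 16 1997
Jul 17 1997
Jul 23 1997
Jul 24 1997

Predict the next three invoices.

Jul 30 1997, Jul 31 1997, Aug 6 1997

The gap pattern 1, 6, 1 repeats every 2 events.
These are the Wednesdays and Thursdays of each week.
The following Wednesday is Jul 30 1997.
The following Thursday is Jul 31 1997.
The following Wednesday is Aug 6 1997.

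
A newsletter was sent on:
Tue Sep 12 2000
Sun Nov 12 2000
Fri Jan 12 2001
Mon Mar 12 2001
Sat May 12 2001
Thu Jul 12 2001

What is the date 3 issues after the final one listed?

The day-of-month is always 12 (61, 61, 59, 61, 61 days between events).
So this recurs on the 12th of every 2 months.
Next: September 2001 → Wed Sep 12 2001.
November 2001: Mon Nov 12 2001.
January 2002: Sat Jan 12 2002.

Sat Jan 12 2002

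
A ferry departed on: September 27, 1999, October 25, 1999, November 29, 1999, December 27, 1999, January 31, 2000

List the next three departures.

Every date is a Monday; gaps 28, 35, 28, 35 days.
Each is the last Monday of its month (at least one falls on the 29th or later, ruling out '4th Monday').
February 2000 ends with Monday February 28, 2000.
Last Monday of March 2000: March 27, 2000.
Last Monday of April 2000: April 24, 2000.

February 28, 2000; March 27, 2000; April 24, 2000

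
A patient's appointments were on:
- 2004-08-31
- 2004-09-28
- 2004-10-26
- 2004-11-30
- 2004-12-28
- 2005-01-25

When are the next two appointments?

All Tuesdays; the gaps (28, 28, 35, 28, 28) vary with month length.
This is the last Tuesday of each month.
February 2005 ends with Tuesday 2005-02-22.
Last Tuesday of March 2005: 2005-03-29.

2005-02-22, 2005-03-29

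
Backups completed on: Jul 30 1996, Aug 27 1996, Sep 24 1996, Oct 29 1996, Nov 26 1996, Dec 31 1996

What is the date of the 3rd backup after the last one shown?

All Tuesdays; the gaps (28, 28, 35, 28, 35) vary with month length.
This is the last Tuesday of each month.
Last Tuesday of January 1997: Jan 28 1997.
February 1997 ends with Tuesday Feb 25 1997.
Last Tuesday of March 1997: Mar 25 1997.

Mar 25 1997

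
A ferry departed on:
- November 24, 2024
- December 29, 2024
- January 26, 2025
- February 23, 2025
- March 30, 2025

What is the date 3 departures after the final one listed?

Every date is a Sunday; gaps 35, 28, 28, 35 days.
Each is the last Sunday of its month (at least one falls on the 29th or later, ruling out '4th Sunday').
Last Sunday of April 2025: April 27, 2025.
May 2025 ends with Sunday May 25, 2025.
June 2025 ends with Sunday June 29, 2025.

June 29, 2025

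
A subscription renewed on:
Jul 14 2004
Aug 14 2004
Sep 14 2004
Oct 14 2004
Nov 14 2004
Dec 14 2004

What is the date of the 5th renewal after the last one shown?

Each date is the 14th; the gaps (31, 31, 30, 31, 30) track the month lengths.
The rule is the 14th of each month.
Next: January 2005 → Jan 14 2005.
Next: February 2005 → Feb 14 2005.
March 2005: Mar 14 2005.
Next: April 2005 → Apr 14 2005.
May 2005: May 14 2005.

May 14 2005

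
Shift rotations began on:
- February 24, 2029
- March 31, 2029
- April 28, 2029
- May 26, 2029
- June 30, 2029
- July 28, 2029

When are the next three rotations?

August 25, 2029; September 29, 2029; October 27, 2029

All Saturdays; the gaps (35, 28, 28, 35, 28) vary with month length.
This is the last Saturday of each month.
August 2029 ends with Saturday August 25, 2029.
Last Saturday of September 2029: September 29, 2029.
Last Saturday of October 2029: October 27, 2029.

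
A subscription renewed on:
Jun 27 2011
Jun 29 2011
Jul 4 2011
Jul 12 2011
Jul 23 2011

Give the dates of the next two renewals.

Aug 6 2011, Aug 23 2011

Gaps: 2, 5, 8, 11 days — each gap is 3 larger than the previous one.
Next gap: 14 days. Jul 23 2011 + 14 days = Aug 6 2011.
Next gap: 17 days. Aug 6 2011 + 17 days = Aug 23 2011.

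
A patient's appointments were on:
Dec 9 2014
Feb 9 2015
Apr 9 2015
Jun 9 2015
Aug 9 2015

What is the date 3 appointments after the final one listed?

Each date is the 9th; the gaps (62, 59, 61, 61) track the month lengths.
The rule is the 9th of every 2 months.
October 2015: Oct 9 2015.
December 2015: Dec 9 2015.
February 2016: Feb 9 2016.

Feb 9 2016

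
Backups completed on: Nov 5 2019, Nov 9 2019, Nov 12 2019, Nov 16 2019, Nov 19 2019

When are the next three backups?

The gap pattern 4, 3, 4, 3 repeats every 2 events.
These are the Tuesdays and Saturdays of each week.
Next Saturday: Nov 23 2019.
The following Tuesday is Nov 26 2019.
Next Saturday: Nov 30 2019.

Nov 23 2019, Nov 26 2019, Nov 30 2019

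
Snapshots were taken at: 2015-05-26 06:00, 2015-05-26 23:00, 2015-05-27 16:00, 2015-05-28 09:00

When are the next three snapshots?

2015-05-29 02:00, 2015-05-29 19:00, 2015-05-30 12:00

Spacing: 17, 17, 17 h — constant 17 h.
2015-05-28 09:00 + 17 h = 2015-05-29 02:00.
2015-05-29 02:00 + 17 h = 2015-05-29 19:00.
2015-05-29 19:00 + 17 h = 2015-05-30 12:00.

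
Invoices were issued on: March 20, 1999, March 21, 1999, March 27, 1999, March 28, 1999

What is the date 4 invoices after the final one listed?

Gaps: 1, 6, 1 days — not constant, but cyclic with period 2.
The events fall on every Saturday and Sunday.
Next Saturday: April 3, 1999.
The following Sunday is April 4, 1999.
The following Saturday is April 10, 1999.
The following Sunday is April 11, 1999.

April 11, 1999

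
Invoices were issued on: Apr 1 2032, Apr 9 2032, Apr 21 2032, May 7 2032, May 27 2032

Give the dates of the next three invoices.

The spacing grows by 4 each time: 8, 12, 16, 20 days.
Next gap: 24 days. May 27 2032 + 24 days = Jun 20 2032.
Next gap: 28 days. Jun 20 2032 + 28 days = Jul 18 2032.
Next gap: 32 days. Jul 18 2032 + 32 days = Aug 19 2032.

Jun 20 2032, Jul 18 2032, Aug 19 2032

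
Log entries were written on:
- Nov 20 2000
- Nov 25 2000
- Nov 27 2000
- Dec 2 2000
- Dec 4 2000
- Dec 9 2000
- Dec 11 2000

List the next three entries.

Gaps: 5, 2, 5, 2, 5, 2 days — not constant, but cyclic with period 2.
The events fall on every Monday and Saturday.
The following Saturday is Dec 16 2000.
Next Monday: Dec 18 2000.
Next Saturday: Dec 23 2000.

Dec 16 2000, Dec 18 2000, Dec 23 2000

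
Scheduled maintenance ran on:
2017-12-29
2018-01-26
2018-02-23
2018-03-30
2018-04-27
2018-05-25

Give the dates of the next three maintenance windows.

2018-06-29, 2018-07-27, 2018-08-31

All Fridays; the gaps (28, 28, 35, 28, 28) vary with month length.
This is the last Friday of each month.
Last Friday of June 2018: 2018-06-29.
Last Friday of July 2018: 2018-07-27.
Last Friday of August 2018: 2018-08-31.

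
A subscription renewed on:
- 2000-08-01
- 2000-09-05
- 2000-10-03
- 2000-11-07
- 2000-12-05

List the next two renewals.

2001-01-02, 2001-02-06

All dates are Tuesdays, 35, 28, 35, 28 days apart.
Specifically, the 1st Tuesday of each month.
January 2001 — 1st Tuesday is 2001-01-02.
February 2001 — 1st Tuesday is 2001-02-06.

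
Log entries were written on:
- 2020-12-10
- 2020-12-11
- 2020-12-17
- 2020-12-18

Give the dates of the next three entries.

2020-12-24, 2020-12-25, 2020-12-31

Every event lands on a Thursday or Friday (gaps cycle 1, 6, 1).
So the schedule is: every Thursday and Friday.
Next Thursday: 2020-12-24.
The following Friday is 2020-12-25.
Next Thursday: 2020-12-31.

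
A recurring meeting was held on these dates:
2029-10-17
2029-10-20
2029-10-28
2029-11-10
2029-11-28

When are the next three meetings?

Intervals are 3, 8, 13, 18 days — an arithmetic progression with common difference 5.
Next gap: 23 days. 2029-11-28 + 23 days = 2029-12-21.
Next gap: 28 days. 2029-12-21 + 28 days = 2030-01-18.
Next gap: 33 days. 2030-01-18 + 33 days = 2030-02-20.

2029-12-21, 2030-01-18, 2030-02-20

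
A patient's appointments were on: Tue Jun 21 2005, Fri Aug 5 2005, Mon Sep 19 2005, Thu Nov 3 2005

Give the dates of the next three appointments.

The spacing is 45, 45, 45 days — always 45 days.
Thu Nov 3 2005 + 45 days = Sun Dec 18 2005.
Sun Dec 18 2005 + 45 days = Wed Feb 1 2006.
Wed Feb 1 2006 + 45 days = Sat Mar 18 2006.

Sun Dec 18 2005, Wed Feb 1 2006, Sat Mar 18 2006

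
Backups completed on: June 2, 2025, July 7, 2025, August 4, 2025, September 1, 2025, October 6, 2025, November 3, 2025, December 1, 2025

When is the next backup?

Gaps: 35, 28, 28, 35, 28, 28 days — a mix of 28 and 35. Every date is a Monday.
Each is the 1st Monday of its month.
1st Monday of January 2026: January 5, 2026.

January 5, 2026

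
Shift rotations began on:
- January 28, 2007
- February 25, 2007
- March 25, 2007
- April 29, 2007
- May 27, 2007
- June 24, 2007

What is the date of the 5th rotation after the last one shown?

November 25, 2007

These are Sundays with 28, 28, 35, 28, 28-day gaps.
Each is the final Sunday of its month — April 29, 2007 is past the 28th, so '4th Sunday' doesn't fit.
July 2007 ends with Sunday July 29, 2007.
Last Sunday of August 2007: August 26, 2007.
Last Sunday of September 2007: September 30, 2007.
Last Sunday of October 2007: October 28, 2007.
Last Sunday of November 2007: November 25, 2007.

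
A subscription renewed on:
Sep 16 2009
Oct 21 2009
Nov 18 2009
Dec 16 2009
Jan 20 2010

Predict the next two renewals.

Feb 17 2010, Mar 17 2010

Gaps: 35, 28, 28, 35 days — a mix of 28 and 35. Every date is a Wednesday.
Each is the 3rd Wednesday of its month.
3rd Wednesday of February 2010: Feb 17 2010.
March 2010 — 3rd Wednesday is Mar 17 2010.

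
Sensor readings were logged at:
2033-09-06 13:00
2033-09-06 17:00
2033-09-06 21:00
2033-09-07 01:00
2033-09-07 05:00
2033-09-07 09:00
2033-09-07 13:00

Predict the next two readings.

2033-09-07 17:00, 2033-09-07 21:00

The interval is a steady 4 hours (4, 4, 4, 4, 4, 4).
2033-09-07 13:00 + 4 h = 2033-09-07 17:00.
2033-09-07 17:00 + 4 h = 2033-09-07 21:00.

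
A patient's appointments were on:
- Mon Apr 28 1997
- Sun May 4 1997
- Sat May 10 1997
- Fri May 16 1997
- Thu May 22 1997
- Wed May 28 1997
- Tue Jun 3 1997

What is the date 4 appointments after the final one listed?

Gaps between consecutive events: 6, 6, 6, 6, 6, 6 days — a constant 6-day interval.
Tue Jun 3 1997 + 6 days = Mon Jun 9 1997.
Mon Jun 9 1997 + 6 days = Sun Jun 15 1997.
Sun Jun 15 1997 + 6 days = Sat Jun 21 1997.
Sat Jun 21 1997 + 6 days = Fri Jun 27 1997.

Fri Jun 27 1997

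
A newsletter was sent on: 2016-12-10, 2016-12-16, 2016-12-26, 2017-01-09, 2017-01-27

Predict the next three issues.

Gaps: 6, 10, 14, 18 days — each gap is 4 larger than the previous one.
Next gap: 22 days. 2017-01-27 + 22 days = 2017-02-18.
Next gap: 26 days. 2017-02-18 + 26 days = 2017-03-16.
Next gap: 30 days. 2017-03-16 + 30 days = 2017-04-15.

2017-02-18, 2017-03-16, 2017-04-15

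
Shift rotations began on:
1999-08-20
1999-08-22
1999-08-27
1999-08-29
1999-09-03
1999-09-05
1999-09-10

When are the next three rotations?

The gap pattern 2, 5, 2, 5, 2, 5 repeats every 2 events.
These are the Fridays and Sundays of each week.
Next Sunday: 1999-09-12.
Next Friday: 1999-09-17.
The following Sunday is 1999-09-19.

1999-09-12, 1999-09-17, 1999-09-19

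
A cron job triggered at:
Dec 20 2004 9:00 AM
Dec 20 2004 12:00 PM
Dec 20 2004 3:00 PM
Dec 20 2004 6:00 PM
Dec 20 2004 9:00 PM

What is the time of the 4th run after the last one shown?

Dec 21 2004 9:00 AM

Gaps: 3, 3, 3, 3 hours — each event is 3 hours after the previous one.
Dec 20 2004 9:00 PM + 3 h = Dec 21 2004 12:00 AM.
Dec 21 2004 12:00 AM + 3 h = Dec 21 2004 3:00 AM.
Dec 21 2004 3:00 AM + 3 h = Dec 21 2004 6:00 AM.
Dec 21 2004 6:00 AM + 3 h = Dec 21 2004 9:00 AM.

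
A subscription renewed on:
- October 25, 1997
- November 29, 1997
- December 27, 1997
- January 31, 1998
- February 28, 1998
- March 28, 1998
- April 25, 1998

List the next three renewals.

Every date is a Saturday; gaps 35, 28, 35, 28, 28, 28 days.
Each is the last Saturday of its month (at least one falls on the 29th or later, ruling out '4th Saturday').
Last Saturday of May 1998: May 30, 1998.
Last Saturday of June 1998: June 27, 1998.
Last Saturday of July 1998: July 25, 1998.

May 30, 1998; June 27, 1998; July 25, 1998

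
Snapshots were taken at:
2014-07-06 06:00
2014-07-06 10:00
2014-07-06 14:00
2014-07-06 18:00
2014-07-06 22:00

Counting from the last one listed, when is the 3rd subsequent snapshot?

2014-07-07 10:00

Gaps: 4, 4, 4, 4 hours — each event is 4 hours after the previous one.
2014-07-06 22:00 + 4 h = 2014-07-07 02:00.
2014-07-07 02:00 + 4 h = 2014-07-07 06:00.
2014-07-07 06:00 + 4 h = 2014-07-07 10:00.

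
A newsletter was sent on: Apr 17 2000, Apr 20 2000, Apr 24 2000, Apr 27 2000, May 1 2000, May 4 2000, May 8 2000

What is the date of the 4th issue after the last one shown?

Gaps: 3, 4, 3, 4, 3, 4 days — not constant, but cyclic with period 2.
The events fall on every Monday and Thursday.
The following Thursday is May 11 2000.
Next Monday: May 15 2000.
The following Thursday is May 18 2000.
Next Monday: May 22 2000.

May 22 2000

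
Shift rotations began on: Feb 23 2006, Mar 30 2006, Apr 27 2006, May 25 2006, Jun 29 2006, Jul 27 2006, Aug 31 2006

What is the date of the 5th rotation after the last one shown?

Jan 25 2007

These are Thursdays with 35, 28, 28, 35, 28, 35-day gaps.
Each is the final Thursday of its month — Mar 30 2006 is past the 28th, so '4th Thursday' doesn't fit.
September 2006 ends with Thursday Sep 28 2006.
October 2006 ends with Thursday Oct 26 2006.
Last Thursday of November 2006: Nov 30 2006.
Last Thursday of December 2006: Dec 28 2006.
January 2007 ends with Thursday Jan 25 2007.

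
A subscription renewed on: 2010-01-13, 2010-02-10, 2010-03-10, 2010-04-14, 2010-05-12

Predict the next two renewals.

2010-06-09, 2010-07-14

All dates are Wednesdays, 28, 28, 35, 28 days apart.
Specifically, the 2nd Wednesday of each month.
2nd Wednesday of June 2010: 2010-06-09.
2nd Wednesday of July 2010: 2010-07-14.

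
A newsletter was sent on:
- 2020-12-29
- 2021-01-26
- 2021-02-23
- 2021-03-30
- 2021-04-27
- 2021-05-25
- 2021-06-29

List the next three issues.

2021-07-27, 2021-08-31, 2021-09-28

These are Tuesdays with 28, 28, 35, 28, 28, 35-day gaps.
Each is the final Tuesday of its month — 2020-12-29 is past the 28th, so '4th Tuesday' doesn't fit.
Last Tuesday of July 2021: 2021-07-27.
Last Tuesday of August 2021: 2021-08-31.
Last Tuesday of September 2021: 2021-09-28.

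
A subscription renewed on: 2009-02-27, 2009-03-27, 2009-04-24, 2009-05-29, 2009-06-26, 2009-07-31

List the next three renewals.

All Fridays; the gaps (28, 28, 35, 28, 35) vary with month length.
This is the last Friday of each month.
August 2009 ends with Friday 2009-08-28.
September 2009 ends with Friday 2009-09-25.
Last Friday of October 2009: 2009-10-30.

2009-08-28, 2009-09-25, 2009-10-30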